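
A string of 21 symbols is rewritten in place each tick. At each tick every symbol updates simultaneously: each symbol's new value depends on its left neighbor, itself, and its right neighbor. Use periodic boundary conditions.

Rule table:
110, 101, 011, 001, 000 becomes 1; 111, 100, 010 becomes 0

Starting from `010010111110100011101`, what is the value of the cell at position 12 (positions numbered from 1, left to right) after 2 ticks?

100101100011001110110
001011101111011011111
position 12 holds 1

1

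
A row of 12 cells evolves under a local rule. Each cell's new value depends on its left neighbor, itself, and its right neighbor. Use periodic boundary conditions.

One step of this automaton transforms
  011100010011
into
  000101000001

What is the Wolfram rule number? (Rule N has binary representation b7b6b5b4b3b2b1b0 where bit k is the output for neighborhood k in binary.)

position 2: 111 → 0  (bit 7 = 0)
position 3: 110 → 1  (bit 6 = 1)
position 0: 101 → 0  (bit 5 = 0)
position 4: 100 → 0  (bit 4 = 0)
position 1: 011 → 0  (bit 3 = 0)
position 7: 010 → 0  (bit 2 = 0)
position 6: 001 → 0  (bit 1 = 0)
position 5: 000 → 1  (bit 0 = 1)
bits b7..b0 = 01000001 = 65

65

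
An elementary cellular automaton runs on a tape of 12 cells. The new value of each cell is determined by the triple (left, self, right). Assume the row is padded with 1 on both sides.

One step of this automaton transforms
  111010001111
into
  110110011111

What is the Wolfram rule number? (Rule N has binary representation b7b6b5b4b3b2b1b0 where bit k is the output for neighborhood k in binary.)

position 0: 111 → 1  (bit 7 = 1)
position 2: 110 → 0  (bit 6 = 0)
position 3: 101 → 1  (bit 5 = 1)
position 5: 100 → 0  (bit 4 = 0)
position 8: 011 → 1  (bit 3 = 1)
position 4: 010 → 1  (bit 2 = 1)
position 7: 001 → 1  (bit 1 = 1)
position 6: 000 → 0  (bit 0 = 0)
bits b7..b0 = 10101110 = 174

174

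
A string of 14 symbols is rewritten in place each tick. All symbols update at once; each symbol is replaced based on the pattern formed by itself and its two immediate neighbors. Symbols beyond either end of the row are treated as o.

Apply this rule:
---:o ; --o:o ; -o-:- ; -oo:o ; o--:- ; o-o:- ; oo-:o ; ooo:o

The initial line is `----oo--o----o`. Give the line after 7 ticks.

-ooooo-ooooooo

-ooooo-o--oooo
-ooooo---ooooo
-ooooo-ooooooo
-ooooo-ooooooo  (fixed point — unchanged through tick 7)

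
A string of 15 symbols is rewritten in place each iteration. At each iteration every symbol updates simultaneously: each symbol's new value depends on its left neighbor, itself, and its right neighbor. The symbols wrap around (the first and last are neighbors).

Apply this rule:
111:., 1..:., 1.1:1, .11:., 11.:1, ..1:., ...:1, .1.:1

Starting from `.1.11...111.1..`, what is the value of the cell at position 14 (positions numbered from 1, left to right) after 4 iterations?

.11.1.1...111.1
1.11111.1...111
11....111.1....
.1.11...111.11.
position 14 holds 1

1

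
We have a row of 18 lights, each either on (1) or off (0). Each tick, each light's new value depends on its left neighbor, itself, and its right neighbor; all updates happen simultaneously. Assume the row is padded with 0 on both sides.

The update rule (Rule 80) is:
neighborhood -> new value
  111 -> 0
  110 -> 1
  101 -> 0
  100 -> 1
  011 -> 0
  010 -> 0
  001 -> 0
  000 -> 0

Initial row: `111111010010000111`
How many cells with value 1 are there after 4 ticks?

3

000001001001000001
000000100100100000
000000010010010000
000000001001001000
count of 1: 3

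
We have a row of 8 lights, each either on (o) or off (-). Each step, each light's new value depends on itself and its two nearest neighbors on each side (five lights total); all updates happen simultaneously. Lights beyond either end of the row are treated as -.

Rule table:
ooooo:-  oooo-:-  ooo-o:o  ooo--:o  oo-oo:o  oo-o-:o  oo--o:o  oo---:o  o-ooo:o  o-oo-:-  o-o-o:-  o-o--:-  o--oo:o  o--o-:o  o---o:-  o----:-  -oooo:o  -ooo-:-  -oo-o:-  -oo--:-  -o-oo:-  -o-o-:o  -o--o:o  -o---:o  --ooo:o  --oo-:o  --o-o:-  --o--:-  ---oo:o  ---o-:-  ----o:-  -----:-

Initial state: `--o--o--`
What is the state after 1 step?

---oo-o-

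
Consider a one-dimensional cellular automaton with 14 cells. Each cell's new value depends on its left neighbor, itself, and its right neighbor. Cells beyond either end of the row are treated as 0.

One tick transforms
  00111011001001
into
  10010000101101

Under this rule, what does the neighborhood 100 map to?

At position 8 the neighborhood is 100; the next row has 1 there.

1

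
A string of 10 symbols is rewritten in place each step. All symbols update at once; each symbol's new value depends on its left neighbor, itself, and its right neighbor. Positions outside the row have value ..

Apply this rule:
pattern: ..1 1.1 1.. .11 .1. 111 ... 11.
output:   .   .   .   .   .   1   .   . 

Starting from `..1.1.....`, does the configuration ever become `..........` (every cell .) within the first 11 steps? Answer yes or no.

yes

step 1: ..........
all cells are . at step 1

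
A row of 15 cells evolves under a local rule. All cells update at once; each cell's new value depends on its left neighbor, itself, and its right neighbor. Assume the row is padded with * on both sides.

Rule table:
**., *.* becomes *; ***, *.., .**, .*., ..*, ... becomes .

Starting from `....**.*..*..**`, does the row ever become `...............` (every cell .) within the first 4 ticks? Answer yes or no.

yes

.....**........
......*........
...............
all cells are . at tick 3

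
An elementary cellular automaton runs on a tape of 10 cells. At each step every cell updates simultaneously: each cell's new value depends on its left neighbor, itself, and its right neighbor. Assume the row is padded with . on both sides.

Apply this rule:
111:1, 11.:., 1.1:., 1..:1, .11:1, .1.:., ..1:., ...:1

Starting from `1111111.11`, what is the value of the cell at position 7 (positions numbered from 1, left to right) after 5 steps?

step 1: 111111..1.
step 2: 11111.1..1
step 3: 1111...1..
step 4: 111.11..11
step 5: 11..1.1.1.
position 7 holds 1

1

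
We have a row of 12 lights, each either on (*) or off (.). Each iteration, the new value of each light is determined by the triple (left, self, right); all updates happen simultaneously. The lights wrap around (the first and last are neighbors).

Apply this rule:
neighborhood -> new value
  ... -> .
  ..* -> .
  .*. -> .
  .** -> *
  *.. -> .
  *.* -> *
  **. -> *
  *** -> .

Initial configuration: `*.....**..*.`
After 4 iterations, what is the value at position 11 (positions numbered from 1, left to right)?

......**...*
......**....
......**....  (fixed point — unchanged through iteration 4)
position 11 holds .

.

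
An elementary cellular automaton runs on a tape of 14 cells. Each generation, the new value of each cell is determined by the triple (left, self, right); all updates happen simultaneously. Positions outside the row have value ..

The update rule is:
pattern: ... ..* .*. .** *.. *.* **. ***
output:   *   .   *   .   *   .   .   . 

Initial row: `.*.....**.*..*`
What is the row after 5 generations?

****....****.*

.*****....**.*
......***....*
*****....***.*
.....***.....*
****....****.*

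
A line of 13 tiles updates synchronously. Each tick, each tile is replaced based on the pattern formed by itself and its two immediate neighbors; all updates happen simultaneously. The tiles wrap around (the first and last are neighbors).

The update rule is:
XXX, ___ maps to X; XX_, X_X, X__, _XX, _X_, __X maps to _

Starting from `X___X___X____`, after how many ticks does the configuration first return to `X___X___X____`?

2

tick 1: __X___X___XX_
tick 2: X___X___X____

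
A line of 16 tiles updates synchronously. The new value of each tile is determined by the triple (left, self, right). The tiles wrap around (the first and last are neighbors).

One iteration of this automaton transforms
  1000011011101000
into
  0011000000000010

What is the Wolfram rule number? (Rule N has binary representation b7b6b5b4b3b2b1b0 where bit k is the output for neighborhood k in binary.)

position 9: 111 → 0  (bit 7 = 0)
position 6: 110 → 0  (bit 6 = 0)
position 7: 101 → 0  (bit 5 = 0)
position 1: 100 → 0  (bit 4 = 0)
position 5: 011 → 0  (bit 3 = 0)
position 0: 010 → 0  (bit 2 = 0)
position 4: 001 → 0  (bit 1 = 0)
position 2: 000 → 1  (bit 0 = 1)
bits b7..b0 = 00000001 = 1

1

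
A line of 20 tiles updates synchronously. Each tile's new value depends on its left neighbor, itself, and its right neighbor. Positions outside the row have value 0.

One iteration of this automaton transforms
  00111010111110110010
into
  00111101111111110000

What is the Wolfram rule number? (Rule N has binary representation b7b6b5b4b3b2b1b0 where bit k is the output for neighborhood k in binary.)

232

position 3: 111 → 1  (bit 7 = 1)
position 4: 110 → 1  (bit 6 = 1)
position 5: 101 → 1  (bit 5 = 1)
position 16: 100 → 0  (bit 4 = 0)
position 2: 011 → 1  (bit 3 = 1)
position 6: 010 → 0  (bit 2 = 0)
position 1: 001 → 0  (bit 1 = 0)
position 0: 000 → 0  (bit 0 = 0)
bits b7..b0 = 11101000 = 232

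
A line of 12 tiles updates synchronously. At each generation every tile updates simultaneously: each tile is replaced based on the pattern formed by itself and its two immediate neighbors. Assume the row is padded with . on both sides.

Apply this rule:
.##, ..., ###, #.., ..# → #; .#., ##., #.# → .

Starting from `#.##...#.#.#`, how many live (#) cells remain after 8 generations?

9

generation 1: ..#.###.....
generation 2: ##..##.#####
generation 3: #.###..####.
generation 4: ..##.#####.#
generation 5: ###..####...
generation 6: ##.#####.###
generation 7: #..####..##.
generation 8: .#####.###.#
count of #: 9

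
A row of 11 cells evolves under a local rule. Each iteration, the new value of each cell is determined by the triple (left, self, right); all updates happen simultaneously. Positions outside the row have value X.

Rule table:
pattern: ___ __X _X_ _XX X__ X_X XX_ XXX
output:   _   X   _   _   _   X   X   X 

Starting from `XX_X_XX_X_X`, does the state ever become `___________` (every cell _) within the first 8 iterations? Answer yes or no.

XXX_X_XX_X_
XXXX_X_XX_X
XXXXX_X_XX_
XXXXXX_X_XX
XXXXXXX_X_X
XXXXXXXX_X_
XXXXXXXXX_X
XXXXXXXXXX_
iteration 8 is XXXXXXXXXX_, still not uniform _

no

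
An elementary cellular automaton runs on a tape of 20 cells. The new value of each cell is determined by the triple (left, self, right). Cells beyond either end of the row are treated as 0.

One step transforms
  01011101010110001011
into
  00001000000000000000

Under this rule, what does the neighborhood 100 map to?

At position 13 the neighborhood is 100; the next row has 0 there.

0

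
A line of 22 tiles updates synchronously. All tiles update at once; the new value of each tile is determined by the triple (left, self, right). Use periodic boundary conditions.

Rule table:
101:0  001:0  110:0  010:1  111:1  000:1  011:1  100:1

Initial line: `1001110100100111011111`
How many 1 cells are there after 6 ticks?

tick 1: 0101100110110110011111
tick 2: 0101010100100101011110
tick 3: 0101010110110101011101
tick 4: 0101010100100101011001
tick 5: 0101010110110101010101
tick 6: 0101010100100101010101
count of 1: 10

10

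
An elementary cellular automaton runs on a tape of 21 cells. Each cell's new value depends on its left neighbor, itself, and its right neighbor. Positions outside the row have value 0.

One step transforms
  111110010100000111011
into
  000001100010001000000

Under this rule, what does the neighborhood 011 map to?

0

At position 0 the neighborhood is 011; the next row has 0 there.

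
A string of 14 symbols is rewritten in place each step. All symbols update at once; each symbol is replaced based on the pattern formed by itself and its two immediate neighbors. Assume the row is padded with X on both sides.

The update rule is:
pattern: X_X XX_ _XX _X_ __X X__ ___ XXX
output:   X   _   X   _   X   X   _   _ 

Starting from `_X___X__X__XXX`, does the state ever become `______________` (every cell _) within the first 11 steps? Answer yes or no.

step 1: X_X_X_XX_XXX__
step 2: _X_X_XX_XX__XX
step 3: X_X_XX_XX_XXX_
step 4: _X_XX_XX_XX__X
step 5: X_XX_XX_XX_XXX
step 6: _XX_XX_XX_XX__
step 7: XX_XX_XX_XX_XX
step 8: __XX_XX_XX_XX_
step 9: XXX_XX_XX_XX_X
step 10: ___XX_XX_XX_XX
step 11: X_XX_XX_XX_XX_
step 11 is X_XX_XX_XX_XX_, still not uniform _

no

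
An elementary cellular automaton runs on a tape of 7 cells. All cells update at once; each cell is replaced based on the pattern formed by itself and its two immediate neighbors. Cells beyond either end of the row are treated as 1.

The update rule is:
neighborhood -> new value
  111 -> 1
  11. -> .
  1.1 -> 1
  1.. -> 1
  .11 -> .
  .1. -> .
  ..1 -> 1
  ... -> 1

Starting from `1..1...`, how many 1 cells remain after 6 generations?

.11.111
1..1.11
.11.1.1
1..1.1.
.11.1.1  (repeats generation 3; period 2)
generation 6: 1..1.1.
count of 1: 3

3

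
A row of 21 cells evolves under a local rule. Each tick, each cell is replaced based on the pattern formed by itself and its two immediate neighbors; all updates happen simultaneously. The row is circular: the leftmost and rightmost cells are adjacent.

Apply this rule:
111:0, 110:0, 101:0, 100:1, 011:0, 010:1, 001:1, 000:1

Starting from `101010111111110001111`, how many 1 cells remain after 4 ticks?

tick 1: 001010000000001110000
tick 2: 111011111111110001111
tick 3: 000000000000001110000
tick 4: 111111111111110001111
count of 1: 18

18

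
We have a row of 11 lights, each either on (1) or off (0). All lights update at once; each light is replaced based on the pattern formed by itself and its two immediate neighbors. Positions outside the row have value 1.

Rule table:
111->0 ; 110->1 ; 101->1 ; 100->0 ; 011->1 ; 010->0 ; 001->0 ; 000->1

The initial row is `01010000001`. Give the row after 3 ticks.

01010000100

tick 1: 10100111101
tick 2: 11000100111
tick 3: 01010000100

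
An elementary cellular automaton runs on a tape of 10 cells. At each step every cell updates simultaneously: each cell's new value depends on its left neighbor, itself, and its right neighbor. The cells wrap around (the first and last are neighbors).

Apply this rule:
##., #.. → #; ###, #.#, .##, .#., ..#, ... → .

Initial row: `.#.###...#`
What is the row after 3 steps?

step 1: .....##...
step 2: ......##..
step 3: .......##.

.......##.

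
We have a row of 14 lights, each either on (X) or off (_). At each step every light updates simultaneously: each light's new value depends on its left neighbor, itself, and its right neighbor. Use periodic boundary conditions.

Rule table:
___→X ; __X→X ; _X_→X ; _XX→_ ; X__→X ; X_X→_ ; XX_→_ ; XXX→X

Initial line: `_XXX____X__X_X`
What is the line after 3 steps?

XX_XX_XXXX_XX_

step 1: __X_XXXXXXXX_X
step 2: XXX__XXXXXX__X
step 3: XX_XX_XXXX_XX_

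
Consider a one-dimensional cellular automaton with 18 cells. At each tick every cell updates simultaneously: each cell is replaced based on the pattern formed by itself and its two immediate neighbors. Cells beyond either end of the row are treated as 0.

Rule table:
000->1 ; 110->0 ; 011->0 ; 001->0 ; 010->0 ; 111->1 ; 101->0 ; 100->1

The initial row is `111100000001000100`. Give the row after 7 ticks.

011011000110010011

tick 1: 011011111100110011
tick 2: 000001111010001000
tick 3: 111100110001100111
tick 4: 011010001100010010
tick 5: 000001100011001001
tick 6: 111100011000100100
tick 7: 011011000110010011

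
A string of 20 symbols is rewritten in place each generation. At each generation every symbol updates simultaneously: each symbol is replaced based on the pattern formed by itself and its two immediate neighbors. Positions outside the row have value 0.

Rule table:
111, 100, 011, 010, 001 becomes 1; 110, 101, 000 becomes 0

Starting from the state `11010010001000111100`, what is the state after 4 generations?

generation 1: 10011111011101111010
generation 2: 11111110011001110011
generation 3: 11111101110111101110
generation 4: 11111001100111001101

11111001100111001101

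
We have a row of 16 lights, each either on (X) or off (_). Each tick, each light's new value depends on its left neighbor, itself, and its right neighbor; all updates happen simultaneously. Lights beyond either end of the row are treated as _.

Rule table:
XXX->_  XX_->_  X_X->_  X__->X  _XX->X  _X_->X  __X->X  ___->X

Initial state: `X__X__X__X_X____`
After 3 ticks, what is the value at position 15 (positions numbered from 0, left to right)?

XXXXXXXXXX_XXXXX
X__________X____
XXXXXXXXXXXXXXXX
position 15 holds X

X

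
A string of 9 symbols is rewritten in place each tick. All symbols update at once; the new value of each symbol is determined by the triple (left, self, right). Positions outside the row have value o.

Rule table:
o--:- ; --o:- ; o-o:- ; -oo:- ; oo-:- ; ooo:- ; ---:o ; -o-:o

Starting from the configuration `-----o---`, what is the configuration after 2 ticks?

-----o-o-

-ooo-o-o-
-----o-o-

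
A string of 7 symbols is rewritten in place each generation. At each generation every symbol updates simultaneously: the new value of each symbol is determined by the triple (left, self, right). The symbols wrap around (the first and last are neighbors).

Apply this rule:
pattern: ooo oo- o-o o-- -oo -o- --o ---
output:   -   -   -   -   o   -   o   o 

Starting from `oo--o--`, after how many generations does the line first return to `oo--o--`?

generation 1: o--o--o
generation 2: --o--oo
generation 3: -o--oo-
generation 4: o--oo--
generation 5: --oo--o
generation 6: -oo--o-
generation 7: oo--o--

7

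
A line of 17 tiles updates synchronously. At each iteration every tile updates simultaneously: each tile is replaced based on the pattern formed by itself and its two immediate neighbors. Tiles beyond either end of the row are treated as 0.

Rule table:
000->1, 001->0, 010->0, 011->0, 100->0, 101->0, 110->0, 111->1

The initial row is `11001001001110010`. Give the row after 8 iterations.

00000000000100000
11111111110001111
01111111100100110
00111111000000000
10011110011111111
00001100001111110
11100001100111100
01001100000011001

01001100000011001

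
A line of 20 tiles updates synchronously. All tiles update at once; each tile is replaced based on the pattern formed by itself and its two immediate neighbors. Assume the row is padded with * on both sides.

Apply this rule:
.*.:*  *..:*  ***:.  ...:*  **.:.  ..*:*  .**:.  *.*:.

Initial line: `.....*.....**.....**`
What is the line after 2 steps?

***********..*****..
...........**.....**

...........**.....**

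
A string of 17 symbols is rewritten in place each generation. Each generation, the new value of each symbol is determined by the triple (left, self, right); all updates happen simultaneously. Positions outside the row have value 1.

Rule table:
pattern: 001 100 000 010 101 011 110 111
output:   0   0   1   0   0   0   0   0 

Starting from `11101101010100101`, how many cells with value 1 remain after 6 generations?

generation 1: 00000000000000000
generation 2: 01111111111111110
generation 3: 00000000000000000  (repeats generation 1; period 2)
generation 6: 01111111111111110
count of 1: 15

15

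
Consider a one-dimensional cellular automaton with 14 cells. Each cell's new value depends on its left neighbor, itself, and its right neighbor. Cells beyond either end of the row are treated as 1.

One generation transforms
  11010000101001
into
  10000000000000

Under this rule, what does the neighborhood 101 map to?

0

At position 2 the neighborhood is 101; the next row has 0 there.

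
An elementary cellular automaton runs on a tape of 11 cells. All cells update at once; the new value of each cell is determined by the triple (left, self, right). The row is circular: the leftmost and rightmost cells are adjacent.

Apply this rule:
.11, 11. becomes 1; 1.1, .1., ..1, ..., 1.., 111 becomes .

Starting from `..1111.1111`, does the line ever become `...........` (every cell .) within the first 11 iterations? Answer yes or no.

yes

..1..1.1..1
...........
all cells are . at iteration 2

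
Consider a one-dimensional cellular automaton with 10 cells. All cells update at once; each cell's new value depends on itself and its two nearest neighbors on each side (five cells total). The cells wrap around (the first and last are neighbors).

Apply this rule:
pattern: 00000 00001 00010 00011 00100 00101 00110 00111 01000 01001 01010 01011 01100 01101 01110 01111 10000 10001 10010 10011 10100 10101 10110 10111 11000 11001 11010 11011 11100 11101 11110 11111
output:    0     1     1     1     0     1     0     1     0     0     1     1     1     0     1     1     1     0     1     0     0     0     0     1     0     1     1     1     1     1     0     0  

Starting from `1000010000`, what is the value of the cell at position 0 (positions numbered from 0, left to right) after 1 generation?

generation 1: 0011100111
position 0 holds 0

0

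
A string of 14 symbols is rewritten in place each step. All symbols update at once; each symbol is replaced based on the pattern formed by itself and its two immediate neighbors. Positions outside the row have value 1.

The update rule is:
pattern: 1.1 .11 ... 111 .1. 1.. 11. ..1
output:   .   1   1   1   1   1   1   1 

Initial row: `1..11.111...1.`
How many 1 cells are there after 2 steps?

12

11111.1111111.
11111.1111111.
count of 1: 12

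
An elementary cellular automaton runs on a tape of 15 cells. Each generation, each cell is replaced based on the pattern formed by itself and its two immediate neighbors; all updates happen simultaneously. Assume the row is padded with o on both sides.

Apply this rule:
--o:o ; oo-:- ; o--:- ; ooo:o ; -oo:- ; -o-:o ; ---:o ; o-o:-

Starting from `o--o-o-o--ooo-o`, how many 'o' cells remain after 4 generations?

6

--oo-o-o-o-o---
-o---o-o-o-o-oo
-o-ooo-o-o-o--o
-o--o--o-o-o-o-
count of o: 6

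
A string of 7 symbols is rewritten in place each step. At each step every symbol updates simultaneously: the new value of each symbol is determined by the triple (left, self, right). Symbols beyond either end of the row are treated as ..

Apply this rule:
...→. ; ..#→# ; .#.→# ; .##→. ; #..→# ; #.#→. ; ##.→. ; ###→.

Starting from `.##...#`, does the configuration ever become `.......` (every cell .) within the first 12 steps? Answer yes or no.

step 1: #..#.##
step 2: ####...
step 3: ....#..
step 4: ...###.
step 5: ..#...#
step 6: .###.##
step 7: #......
step 8: ##.....
step 9: ..#....
step 10: .###...
step 11: #...#..
step 12: ##.###.
step 12 is ##.###., still not uniform .

no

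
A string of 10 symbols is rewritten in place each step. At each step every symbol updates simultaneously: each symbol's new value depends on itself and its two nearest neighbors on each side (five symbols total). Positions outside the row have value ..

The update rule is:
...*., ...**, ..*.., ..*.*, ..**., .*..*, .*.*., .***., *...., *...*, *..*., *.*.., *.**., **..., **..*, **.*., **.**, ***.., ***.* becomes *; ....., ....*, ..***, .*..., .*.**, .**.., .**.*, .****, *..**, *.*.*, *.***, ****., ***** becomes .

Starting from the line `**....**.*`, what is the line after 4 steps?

*.***.*.**

*.**.**.**
*.*.**.**.
**..*.**.*
*.***.*.**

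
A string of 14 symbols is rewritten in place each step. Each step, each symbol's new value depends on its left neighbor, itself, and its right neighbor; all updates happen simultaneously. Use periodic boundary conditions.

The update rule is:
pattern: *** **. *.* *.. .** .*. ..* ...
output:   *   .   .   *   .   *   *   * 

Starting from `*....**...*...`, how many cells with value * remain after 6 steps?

step 1: *****..*******
step 2: ****.**.******
step 3: ***......*****
step 4: **.******.****
step 5: *...****...***
step 6: .***.**.***.**
count of *: 10

10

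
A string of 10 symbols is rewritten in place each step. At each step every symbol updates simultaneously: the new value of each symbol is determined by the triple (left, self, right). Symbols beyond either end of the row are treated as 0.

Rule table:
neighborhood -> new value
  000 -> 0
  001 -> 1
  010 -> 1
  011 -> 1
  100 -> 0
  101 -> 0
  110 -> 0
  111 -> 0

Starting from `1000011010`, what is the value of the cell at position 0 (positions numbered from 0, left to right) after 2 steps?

1

1000110010
1001100110
position 0 holds 1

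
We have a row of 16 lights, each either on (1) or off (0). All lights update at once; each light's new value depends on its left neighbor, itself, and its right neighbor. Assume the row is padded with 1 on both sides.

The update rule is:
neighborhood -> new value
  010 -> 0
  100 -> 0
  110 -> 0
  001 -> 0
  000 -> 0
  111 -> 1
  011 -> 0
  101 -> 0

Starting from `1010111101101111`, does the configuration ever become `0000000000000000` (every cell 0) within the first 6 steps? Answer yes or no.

yes

step 1: 0000011000000111
step 2: 0000000000000011
step 3: 0000000000000001
step 4: 0000000000000000
all cells are 0 at step 4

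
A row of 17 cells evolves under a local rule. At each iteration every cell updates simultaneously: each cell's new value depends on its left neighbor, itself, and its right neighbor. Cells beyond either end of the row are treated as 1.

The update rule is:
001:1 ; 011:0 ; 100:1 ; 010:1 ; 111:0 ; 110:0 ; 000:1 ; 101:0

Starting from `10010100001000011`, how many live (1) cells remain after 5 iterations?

01110111111111100
00000000000000011
11111111111111100
00000000000000011  (repeats iteration 2; period 2)
iteration 5: 11111111111111100
count of 1: 15

15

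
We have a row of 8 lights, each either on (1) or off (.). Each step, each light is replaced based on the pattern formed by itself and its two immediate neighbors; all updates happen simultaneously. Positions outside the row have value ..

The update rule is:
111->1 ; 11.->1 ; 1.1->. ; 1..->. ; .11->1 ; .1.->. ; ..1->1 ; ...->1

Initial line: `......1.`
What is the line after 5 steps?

111111..

111111..
111111.1
111111..  (repeats step 1; period 2)
step 5: 111111..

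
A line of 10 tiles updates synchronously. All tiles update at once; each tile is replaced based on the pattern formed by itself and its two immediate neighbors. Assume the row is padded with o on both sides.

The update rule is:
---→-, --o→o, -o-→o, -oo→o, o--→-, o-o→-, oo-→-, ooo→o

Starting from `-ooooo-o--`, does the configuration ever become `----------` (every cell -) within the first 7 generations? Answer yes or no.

-oooo--o-o
-ooo--oo-o
-oo--oo--o
-o--oo--oo
-o-oo--ooo
-o-o--oooo
-o-o-ooooo
generation 7 is -o-o-ooooo, still not uniform -

no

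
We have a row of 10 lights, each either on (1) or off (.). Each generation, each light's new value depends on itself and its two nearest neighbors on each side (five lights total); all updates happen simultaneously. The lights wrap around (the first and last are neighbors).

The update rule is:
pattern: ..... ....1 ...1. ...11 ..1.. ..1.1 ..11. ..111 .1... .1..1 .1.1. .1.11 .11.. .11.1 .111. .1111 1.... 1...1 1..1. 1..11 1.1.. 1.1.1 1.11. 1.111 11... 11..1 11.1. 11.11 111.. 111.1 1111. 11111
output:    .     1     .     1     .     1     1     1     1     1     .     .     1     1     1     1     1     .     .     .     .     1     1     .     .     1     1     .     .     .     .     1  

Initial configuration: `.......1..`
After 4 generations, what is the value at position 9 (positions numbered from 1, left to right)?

.

generation 1: .....1..11
generation 2: .1.1..1.11
generation 3: 11..1.1.11
generation 4: ..1.1.1..1
position 9 holds .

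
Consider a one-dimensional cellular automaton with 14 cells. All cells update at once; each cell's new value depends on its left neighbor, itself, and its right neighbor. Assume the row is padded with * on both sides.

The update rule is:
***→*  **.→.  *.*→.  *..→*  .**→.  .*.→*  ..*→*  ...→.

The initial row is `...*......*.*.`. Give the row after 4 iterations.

iteration 1: *.***....**.*.
iteration 2: ...*.*..*...*.
iteration 3: *.**.*****.**.
iteration 4: ......***.....

......***.....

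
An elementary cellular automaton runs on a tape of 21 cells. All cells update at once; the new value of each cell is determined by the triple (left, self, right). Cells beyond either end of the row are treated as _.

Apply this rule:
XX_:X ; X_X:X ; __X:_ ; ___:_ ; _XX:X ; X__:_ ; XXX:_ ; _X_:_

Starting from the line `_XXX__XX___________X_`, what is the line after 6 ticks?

______XX_____________

tick 1: _X_X__XX_____________
tick 2: __X___XX_____________
tick 3: ______XX_____________
tick 4: ______XX_____________  (fixed point — unchanged through tick 6)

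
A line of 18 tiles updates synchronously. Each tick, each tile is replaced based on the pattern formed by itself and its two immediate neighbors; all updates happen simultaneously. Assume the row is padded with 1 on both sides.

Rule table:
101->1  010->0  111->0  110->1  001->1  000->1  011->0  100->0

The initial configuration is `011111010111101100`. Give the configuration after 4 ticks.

010101101010110110

tick 1: 100001101000110101
tick 2: 101110110011011010
tick 3: 110011010101101101
tick 4: 010101101010110110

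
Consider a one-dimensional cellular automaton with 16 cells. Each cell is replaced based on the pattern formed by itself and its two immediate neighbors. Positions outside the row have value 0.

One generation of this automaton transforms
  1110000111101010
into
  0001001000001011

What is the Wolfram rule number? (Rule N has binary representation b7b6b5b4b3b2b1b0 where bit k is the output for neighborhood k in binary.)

position 1: 111 → 0  (bit 7 = 0)
position 2: 110 → 0  (bit 6 = 0)
position 11: 101 → 0  (bit 5 = 0)
position 3: 100 → 1  (bit 4 = 1)
position 0: 011 → 0  (bit 3 = 0)
position 12: 010 → 1  (bit 2 = 1)
position 6: 001 → 1  (bit 1 = 1)
position 4: 000 → 0  (bit 0 = 0)
bits b7..b0 = 00010110 = 22

22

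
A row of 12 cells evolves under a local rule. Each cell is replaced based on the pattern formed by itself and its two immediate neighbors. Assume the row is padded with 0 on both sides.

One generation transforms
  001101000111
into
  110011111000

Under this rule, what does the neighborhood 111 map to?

At position 10 the neighborhood is 111; the next row has 0 there.

0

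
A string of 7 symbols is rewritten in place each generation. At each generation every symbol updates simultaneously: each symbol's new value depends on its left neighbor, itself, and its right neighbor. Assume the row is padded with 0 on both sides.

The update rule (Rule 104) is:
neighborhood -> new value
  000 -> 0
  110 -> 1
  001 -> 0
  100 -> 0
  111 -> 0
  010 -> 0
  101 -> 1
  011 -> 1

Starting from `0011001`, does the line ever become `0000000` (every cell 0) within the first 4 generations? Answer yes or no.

no

0011000
0011000  (fixed point — unchanged through generation 4)
generation 4 is 0011000, still not uniform 0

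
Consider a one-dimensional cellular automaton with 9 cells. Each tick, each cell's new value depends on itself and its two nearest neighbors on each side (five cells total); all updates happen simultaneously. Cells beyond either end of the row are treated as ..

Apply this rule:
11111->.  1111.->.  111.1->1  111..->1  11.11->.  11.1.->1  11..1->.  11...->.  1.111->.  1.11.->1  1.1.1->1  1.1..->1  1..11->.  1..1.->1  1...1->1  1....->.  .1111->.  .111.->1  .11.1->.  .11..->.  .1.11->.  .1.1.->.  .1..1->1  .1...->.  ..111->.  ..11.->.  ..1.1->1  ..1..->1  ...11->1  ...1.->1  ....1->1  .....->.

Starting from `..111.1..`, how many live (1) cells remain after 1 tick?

tick 1: 11.1111..
count of 1: 6

6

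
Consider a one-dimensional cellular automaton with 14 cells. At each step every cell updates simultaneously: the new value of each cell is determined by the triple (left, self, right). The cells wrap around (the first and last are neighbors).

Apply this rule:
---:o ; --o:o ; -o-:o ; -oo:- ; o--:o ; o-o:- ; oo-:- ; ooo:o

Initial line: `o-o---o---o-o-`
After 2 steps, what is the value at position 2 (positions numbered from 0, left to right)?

-

o-ooooooooo-o-
o--ooooooo--o-
position 2 holds -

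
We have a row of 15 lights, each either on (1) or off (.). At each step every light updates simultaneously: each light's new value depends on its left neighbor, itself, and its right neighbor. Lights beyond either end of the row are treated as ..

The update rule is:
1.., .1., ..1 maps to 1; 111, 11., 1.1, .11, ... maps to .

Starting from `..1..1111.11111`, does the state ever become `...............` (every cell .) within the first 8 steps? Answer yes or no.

no

step 1: .1111..........
step 2: 1....1.........
step 3: 11..111........
step 4: ..11...1.......
step 5: .1..1.111......
step 6: 11111....1.....
step 7: .....1..111....
step 8: ....1111...1...
step 8 is ....1111...1..., still not uniform .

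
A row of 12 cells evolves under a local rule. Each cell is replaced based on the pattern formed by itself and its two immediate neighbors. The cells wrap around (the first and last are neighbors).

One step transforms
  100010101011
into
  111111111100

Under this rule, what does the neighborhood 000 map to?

1

At position 2 the neighborhood is 000; the next row has 1 there.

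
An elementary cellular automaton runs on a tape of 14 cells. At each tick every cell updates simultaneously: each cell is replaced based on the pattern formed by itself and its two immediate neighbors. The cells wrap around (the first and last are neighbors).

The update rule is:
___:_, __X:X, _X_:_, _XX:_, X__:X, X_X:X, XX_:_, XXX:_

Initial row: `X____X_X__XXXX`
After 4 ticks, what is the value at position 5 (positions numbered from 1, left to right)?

_X__X_X_XX____
X_XX_X_X__X___
_X__X_X_XX_X_X
X_XX_X_X__X_X_
position 5 holds _

_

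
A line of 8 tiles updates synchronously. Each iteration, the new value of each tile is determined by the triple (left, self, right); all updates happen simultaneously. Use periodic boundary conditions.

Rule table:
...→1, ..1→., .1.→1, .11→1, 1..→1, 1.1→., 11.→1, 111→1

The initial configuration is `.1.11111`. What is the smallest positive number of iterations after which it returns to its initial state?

.1.11111

1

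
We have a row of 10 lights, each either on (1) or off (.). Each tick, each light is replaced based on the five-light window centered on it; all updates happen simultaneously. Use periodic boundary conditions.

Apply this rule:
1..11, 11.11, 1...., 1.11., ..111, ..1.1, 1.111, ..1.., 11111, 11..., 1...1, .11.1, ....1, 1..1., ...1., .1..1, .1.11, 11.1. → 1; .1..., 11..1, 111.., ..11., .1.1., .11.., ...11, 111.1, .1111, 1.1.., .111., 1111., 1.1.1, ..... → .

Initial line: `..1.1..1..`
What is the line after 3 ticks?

111....1..

tick 1: 111..111.1
tick 2: ....11..11
tick 3: 111....1..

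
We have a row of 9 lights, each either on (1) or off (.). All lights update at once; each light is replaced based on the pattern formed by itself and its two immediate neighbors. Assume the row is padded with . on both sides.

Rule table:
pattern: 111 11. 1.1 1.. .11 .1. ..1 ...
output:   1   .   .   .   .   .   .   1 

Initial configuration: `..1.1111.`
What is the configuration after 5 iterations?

1....11..
..11....1
1....11..  (repeats iteration 1; period 2)
iteration 5: 1....11..

1....11..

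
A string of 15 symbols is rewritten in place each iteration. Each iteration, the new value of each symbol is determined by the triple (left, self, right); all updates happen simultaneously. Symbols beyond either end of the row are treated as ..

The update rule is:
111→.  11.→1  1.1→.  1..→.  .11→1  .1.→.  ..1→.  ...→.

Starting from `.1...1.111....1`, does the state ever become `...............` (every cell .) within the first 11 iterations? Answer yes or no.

.......1.1.....
...............
all cells are . at iteration 2

yes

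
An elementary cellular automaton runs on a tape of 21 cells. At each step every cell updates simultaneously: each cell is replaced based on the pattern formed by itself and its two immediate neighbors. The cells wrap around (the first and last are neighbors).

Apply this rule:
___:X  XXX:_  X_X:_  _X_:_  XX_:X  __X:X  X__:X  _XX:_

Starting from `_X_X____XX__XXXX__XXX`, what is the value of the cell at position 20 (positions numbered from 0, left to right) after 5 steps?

_

____XXXX_XXX___XXX__X
XXXX___X___XXXX__XXX_
___XXXX_XXX___XXX__X_
XXX___X___XXXX__XXX_X
__XXXX_XXX___XXX__X__
position 20 holds _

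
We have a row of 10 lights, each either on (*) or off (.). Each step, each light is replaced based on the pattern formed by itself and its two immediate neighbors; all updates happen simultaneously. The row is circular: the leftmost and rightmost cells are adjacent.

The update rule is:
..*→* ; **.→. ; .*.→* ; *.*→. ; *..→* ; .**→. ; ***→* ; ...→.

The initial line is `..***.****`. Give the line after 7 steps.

**.*...**.

**.*...**.
...**.*...
..*...**..
.***.*..*.
*.*..*****
..***.****  (repeats step 0; period 6)
step 7: **.*...**.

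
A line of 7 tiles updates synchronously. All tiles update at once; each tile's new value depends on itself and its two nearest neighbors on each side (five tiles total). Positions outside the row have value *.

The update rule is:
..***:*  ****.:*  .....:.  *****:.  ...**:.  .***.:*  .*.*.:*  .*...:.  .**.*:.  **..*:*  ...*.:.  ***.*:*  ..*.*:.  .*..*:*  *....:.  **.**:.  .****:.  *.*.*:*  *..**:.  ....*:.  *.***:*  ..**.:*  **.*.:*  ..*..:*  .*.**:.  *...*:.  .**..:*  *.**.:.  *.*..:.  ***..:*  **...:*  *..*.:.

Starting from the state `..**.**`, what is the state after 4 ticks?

.***...

tick 1: *.*..*.
tick 2: **.*...
tick 3: ***....
tick 4: .***...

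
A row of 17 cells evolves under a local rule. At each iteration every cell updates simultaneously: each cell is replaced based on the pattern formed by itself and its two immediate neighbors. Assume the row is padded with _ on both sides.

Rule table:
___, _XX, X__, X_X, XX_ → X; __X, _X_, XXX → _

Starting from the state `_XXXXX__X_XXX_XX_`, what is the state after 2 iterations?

__XX_XXX_XXXX___X

_X___XX__XX_XXXXX
__XX_XXX_XXXX___X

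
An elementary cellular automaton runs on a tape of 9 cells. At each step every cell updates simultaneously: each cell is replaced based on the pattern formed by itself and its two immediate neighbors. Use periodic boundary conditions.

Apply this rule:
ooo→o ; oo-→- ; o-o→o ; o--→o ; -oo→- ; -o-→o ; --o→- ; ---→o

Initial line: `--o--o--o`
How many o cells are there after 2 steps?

3

o-oo-oo-o
-o--o--o-
count of o: 3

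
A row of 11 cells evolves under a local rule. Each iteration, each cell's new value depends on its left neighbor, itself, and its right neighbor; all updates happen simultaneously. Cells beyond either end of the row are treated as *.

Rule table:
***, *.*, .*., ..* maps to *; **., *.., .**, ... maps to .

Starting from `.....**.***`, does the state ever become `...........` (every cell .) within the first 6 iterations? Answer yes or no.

....*..*.**
...**.***.*
..*..*.*.*.
.**.*******
*..*.******
..***.*****
iteration 6 is ..***.*****, still not uniform .

no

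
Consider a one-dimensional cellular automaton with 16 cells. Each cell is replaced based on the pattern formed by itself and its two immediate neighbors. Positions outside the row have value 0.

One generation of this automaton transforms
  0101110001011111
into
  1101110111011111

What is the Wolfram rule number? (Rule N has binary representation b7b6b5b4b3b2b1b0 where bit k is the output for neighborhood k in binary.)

207

position 4: 111 → 1  (bit 7 = 1)
position 5: 110 → 1  (bit 6 = 1)
position 2: 101 → 0  (bit 5 = 0)
position 6: 100 → 0  (bit 4 = 0)
position 3: 011 → 1  (bit 3 = 1)
position 1: 010 → 1  (bit 2 = 1)
position 0: 001 → 1  (bit 1 = 1)
position 7: 000 → 1  (bit 0 = 1)
bits b7..b0 = 11001111 = 207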